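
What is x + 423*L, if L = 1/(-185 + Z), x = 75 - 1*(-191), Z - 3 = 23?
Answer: 13957/53 ≈ 263.34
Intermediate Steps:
Z = 26 (Z = 3 + 23 = 26)
x = 266 (x = 75 + 191 = 266)
L = -1/159 (L = 1/(-185 + 26) = 1/(-159) = -1/159 ≈ -0.0062893)
x + 423*L = 266 + 423*(-1/159) = 266 - 141/53 = 13957/53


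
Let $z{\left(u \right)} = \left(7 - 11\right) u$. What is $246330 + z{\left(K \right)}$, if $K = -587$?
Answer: $248678$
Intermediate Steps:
$z{\left(u \right)} = - 4 u$
$246330 + z{\left(K \right)} = 246330 - -2348 = 246330 + 2348 = 248678$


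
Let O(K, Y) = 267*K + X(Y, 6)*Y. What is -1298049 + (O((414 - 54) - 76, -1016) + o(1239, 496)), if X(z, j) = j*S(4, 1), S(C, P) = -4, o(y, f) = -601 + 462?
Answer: -1197976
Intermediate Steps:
o(y, f) = -139
X(z, j) = -4*j (X(z, j) = j*(-4) = -4*j)
O(K, Y) = -24*Y + 267*K (O(K, Y) = 267*K + (-4*6)*Y = 267*K - 24*Y = -24*Y + 267*K)
-1298049 + (O((414 - 54) - 76, -1016) + o(1239, 496)) = -1298049 + ((-24*(-1016) + 267*((414 - 54) - 76)) - 139) = -1298049 + ((24384 + 267*(360 - 76)) - 139) = -1298049 + ((24384 + 267*284) - 139) = -1298049 + ((24384 + 75828) - 139) = -1298049 + (100212 - 139) = -1298049 + 100073 = -1197976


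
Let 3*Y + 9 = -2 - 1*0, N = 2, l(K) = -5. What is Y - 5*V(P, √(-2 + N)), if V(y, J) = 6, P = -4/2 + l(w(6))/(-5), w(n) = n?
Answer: -101/3 ≈ -33.667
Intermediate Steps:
P = -1 (P = -4/2 - 5/(-5) = -4*½ - 5*(-⅕) = -2 + 1 = -1)
Y = -11/3 (Y = -3 + (-2 - 1*0)/3 = -3 + (-2 + 0)/3 = -3 + (⅓)*(-2) = -3 - ⅔ = -11/3 ≈ -3.6667)
Y - 5*V(P, √(-2 + N)) = -11/3 - 5*6 = -11/3 - 30 = -101/3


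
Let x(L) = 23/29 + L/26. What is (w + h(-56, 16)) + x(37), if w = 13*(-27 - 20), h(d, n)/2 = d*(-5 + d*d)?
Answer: -264865711/754 ≈ -3.5128e+5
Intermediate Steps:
h(d, n) = 2*d*(-5 + d²) (h(d, n) = 2*(d*(-5 + d*d)) = 2*(d*(-5 + d²)) = 2*d*(-5 + d²))
x(L) = 23/29 + L/26 (x(L) = 23*(1/29) + L*(1/26) = 23/29 + L/26)
w = -611 (w = 13*(-47) = -611)
(w + h(-56, 16)) + x(37) = (-611 + 2*(-56)*(-5 + (-56)²)) + (23/29 + (1/26)*37) = (-611 + 2*(-56)*(-5 + 3136)) + (23/29 + 37/26) = (-611 + 2*(-56)*3131) + 1671/754 = (-611 - 350672) + 1671/754 = -351283 + 1671/754 = -264865711/754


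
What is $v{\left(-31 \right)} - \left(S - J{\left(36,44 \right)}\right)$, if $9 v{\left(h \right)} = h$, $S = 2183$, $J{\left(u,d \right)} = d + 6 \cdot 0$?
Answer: $- \frac{19282}{9} \approx -2142.4$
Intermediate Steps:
$J{\left(u,d \right)} = d$ ($J{\left(u,d \right)} = d + 0 = d$)
$v{\left(h \right)} = \frac{h}{9}$
$v{\left(-31 \right)} - \left(S - J{\left(36,44 \right)}\right) = \frac{1}{9} \left(-31\right) - \left(2183 - 44\right) = - \frac{31}{9} - \left(2183 - 44\right) = - \frac{31}{9} - 2139 = - \frac{19282}{9}$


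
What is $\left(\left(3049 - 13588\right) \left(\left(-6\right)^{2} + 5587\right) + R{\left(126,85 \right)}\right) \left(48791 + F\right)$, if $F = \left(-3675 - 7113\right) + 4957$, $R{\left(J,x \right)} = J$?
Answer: $-2545838426160$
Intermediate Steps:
$F = -5831$ ($F = -10788 + 4957 = -5831$)
$\left(\left(3049 - 13588\right) \left(\left(-6\right)^{2} + 5587\right) + R{\left(126,85 \right)}\right) \left(48791 + F\right) = \left(\left(3049 - 13588\right) \left(\left(-6\right)^{2} + 5587\right) + 126\right) \left(48791 - 5831\right) = \left(- 10539 \left(36 + 5587\right) + 126\right) 42960 = \left(\left(-10539\right) 5623 + 126\right) 42960 = \left(-59260797 + 126\right) 42960 = \left(-59260671\right) 42960 = -2545838426160$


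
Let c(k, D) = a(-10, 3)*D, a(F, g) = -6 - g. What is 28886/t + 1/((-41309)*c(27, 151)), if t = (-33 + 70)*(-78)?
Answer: -20790117410/2077140447 ≈ -10.009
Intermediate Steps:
t = -2886 (t = 37*(-78) = -2886)
c(k, D) = -9*D (c(k, D) = (-6 - 1*3)*D = (-6 - 3)*D = -9*D)
28886/t + 1/((-41309)*c(27, 151)) = 28886/(-2886) + 1/((-41309)*((-9*151))) = 28886*(-1/2886) - 1/41309/(-1359) = -1111/111 - 1/41309*(-1/1359) = -1111/111 + 1/56138931 = -20790117410/2077140447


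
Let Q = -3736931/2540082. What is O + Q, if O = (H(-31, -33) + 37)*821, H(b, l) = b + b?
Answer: -52138919981/2540082 ≈ -20526.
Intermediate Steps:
H(b, l) = 2*b
Q = -3736931/2540082 (Q = -3736931*1/2540082 = -3736931/2540082 ≈ -1.4712)
O = -20525 (O = (2*(-31) + 37)*821 = (-62 + 37)*821 = -25*821 = -20525)
O + Q = -20525 - 3736931/2540082 = -52138919981/2540082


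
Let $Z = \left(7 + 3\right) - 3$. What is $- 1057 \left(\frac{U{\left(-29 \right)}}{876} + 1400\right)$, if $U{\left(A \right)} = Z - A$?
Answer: $- \frac{108028571}{73} \approx -1.4798 \cdot 10^{6}$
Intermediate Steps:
$Z = 7$ ($Z = 10 - 3 = 7$)
$U{\left(A \right)} = 7 - A$
$- 1057 \left(\frac{U{\left(-29 \right)}}{876} + 1400\right) = - 1057 \left(\frac{7 - -29}{876} + 1400\right) = - 1057 \left(\left(7 + 29\right) \frac{1}{876} + 1400\right) = - 1057 \left(36 \cdot \frac{1}{876} + 1400\right) = - 1057 \left(\frac{3}{73} + 1400\right) = \left(-1057\right) \frac{102203}{73} = - \frac{108028571}{73}$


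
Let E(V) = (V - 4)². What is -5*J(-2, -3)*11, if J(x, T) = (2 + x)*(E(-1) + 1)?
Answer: 0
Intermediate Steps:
E(V) = (-4 + V)²
J(x, T) = 52 + 26*x (J(x, T) = (2 + x)*((-4 - 1)² + 1) = (2 + x)*((-5)² + 1) = (2 + x)*(25 + 1) = (2 + x)*26 = 52 + 26*x)
-5*J(-2, -3)*11 = -5*(52 + 26*(-2))*11 = -5*(52 - 52)*11 = -5*0*11 = 0*11 = 0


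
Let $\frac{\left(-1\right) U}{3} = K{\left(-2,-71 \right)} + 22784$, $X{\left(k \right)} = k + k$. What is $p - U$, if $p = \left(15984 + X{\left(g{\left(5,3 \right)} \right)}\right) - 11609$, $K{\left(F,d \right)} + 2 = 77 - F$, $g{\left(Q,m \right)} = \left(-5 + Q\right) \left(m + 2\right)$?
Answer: $72958$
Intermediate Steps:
$g{\left(Q,m \right)} = \left(-5 + Q\right) \left(2 + m\right)$
$K{\left(F,d \right)} = 75 - F$ ($K{\left(F,d \right)} = -2 - \left(-77 + F\right) = 75 - F$)
$X{\left(k \right)} = 2 k$
$U = -68583$ ($U = - 3 \left(\left(75 - -2\right) + 22784\right) = - 3 \left(\left(75 + 2\right) + 22784\right) = - 3 \left(77 + 22784\right) = \left(-3\right) 22861 = -68583$)
$p = 4375$ ($p = \left(15984 + 2 \left(-10 - 15 + 2 \cdot 5 + 5 \cdot 3\right)\right) - 11609 = \left(15984 + 2 \left(-10 - 15 + 10 + 15\right)\right) - 11609 = \left(15984 + 2 \cdot 0\right) - 11609 = \left(15984 + 0\right) - 11609 = 15984 - 11609 = 4375$)
$p - U = 4375 - -68583 = 4375 + 68583 = 72958$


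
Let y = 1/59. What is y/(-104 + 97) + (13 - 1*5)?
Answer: 3303/413 ≈ 7.9976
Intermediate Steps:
y = 1/59 ≈ 0.016949
y/(-104 + 97) + (13 - 1*5) = 1/(59*(-104 + 97)) + (13 - 1*5) = (1/59)/(-7) + (13 - 5) = (1/59)*(-1/7) + 8 = -1/413 + 8 = 3303/413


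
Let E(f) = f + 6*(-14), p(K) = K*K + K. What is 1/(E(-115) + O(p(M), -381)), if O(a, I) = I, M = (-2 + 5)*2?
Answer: -1/580 ≈ -0.0017241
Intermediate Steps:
M = 6 (M = 3*2 = 6)
p(K) = K + K**2 (p(K) = K**2 + K = K + K**2)
E(f) = -84 + f (E(f) = f - 84 = -84 + f)
1/(E(-115) + O(p(M), -381)) = 1/((-84 - 115) - 381) = 1/(-199 - 381) = 1/(-580) = -1/580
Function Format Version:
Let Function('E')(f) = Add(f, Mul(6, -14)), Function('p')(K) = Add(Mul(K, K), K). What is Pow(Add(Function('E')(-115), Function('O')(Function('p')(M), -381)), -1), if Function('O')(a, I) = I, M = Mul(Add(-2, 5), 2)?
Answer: Rational(-1, 580) ≈ -0.0017241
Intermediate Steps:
M = 6 (M = Mul(3, 2) = 6)
Function('p')(K) = Add(K, Pow(K, 2)) (Function('p')(K) = Add(Pow(K, 2), K) = Add(K, Pow(K, 2)))
Function('E')(f) = Add(-84, f) (Function('E')(f) = Add(f, -84) = Add(-84, f))
Pow(Add(Function('E')(-115), Function('O')(Function('p')(M), -381)), -1) = Pow(Add(Add(-84, -115), -381), -1) = Pow(Add(-199, -381), -1) = Pow(-580, -1) = Rational(-1, 580)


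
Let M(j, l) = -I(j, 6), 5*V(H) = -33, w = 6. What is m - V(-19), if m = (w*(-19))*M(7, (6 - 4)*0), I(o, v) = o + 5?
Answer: 6873/5 ≈ 1374.6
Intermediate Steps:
I(o, v) = 5 + o
V(H) = -33/5 (V(H) = (⅕)*(-33) = -33/5)
M(j, l) = -5 - j (M(j, l) = -(5 + j) = -5 - j)
m = 1368 (m = (6*(-19))*(-5 - 1*7) = -114*(-5 - 7) = -114*(-12) = 1368)
m - V(-19) = 1368 - 1*(-33/5) = 1368 + 33/5 = 6873/5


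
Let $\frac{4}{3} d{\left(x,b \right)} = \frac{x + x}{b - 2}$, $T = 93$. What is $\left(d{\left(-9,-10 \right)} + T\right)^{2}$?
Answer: $\frac{567009}{64} \approx 8859.5$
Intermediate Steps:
$d{\left(x,b \right)} = \frac{3 x}{2 \left(-2 + b\right)}$ ($d{\left(x,b \right)} = \frac{3 \frac{x + x}{b - 2}}{4} = \frac{3 \frac{2 x}{-2 + b}}{4} = \frac{3 x}{2 \left(-2 + b\right)}$)
$\left(d{\left(-9,-10 \right)} + T\right)^{2} = \left(\frac{3}{2} \left(-9\right) \frac{1}{-2 - 10} + 93\right)^{2} = \left(\frac{3}{2} \left(-9\right) \frac{1}{-12} + 93\right)^{2} = \left(\frac{3}{2} \left(-9\right) \left(- \frac{1}{12}\right) + 93\right)^{2} = \left(\frac{9}{8} + 93\right)^{2} = \left(\frac{753}{8}\right)^{2} = \frac{567009}{64}$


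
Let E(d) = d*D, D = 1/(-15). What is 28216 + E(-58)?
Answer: 423298/15 ≈ 28220.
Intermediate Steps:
D = -1/15 ≈ -0.066667
E(d) = -d/15 (E(d) = d*(-1/15) = -d/15)
28216 + E(-58) = 28216 - 1/15*(-58) = 28216 + 58/15 = 423298/15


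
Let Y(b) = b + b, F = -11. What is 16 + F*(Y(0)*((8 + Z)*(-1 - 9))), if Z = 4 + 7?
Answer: 16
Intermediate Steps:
Y(b) = 2*b
Z = 11
16 + F*(Y(0)*((8 + Z)*(-1 - 9))) = 16 - 11*2*0*(8 + 11)*(-1 - 9) = 16 - 0*19*(-10) = 16 - 0*(-190) = 16 - 11*0 = 16 + 0 = 16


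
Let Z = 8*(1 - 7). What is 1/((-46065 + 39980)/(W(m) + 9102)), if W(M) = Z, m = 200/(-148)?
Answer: -9054/6085 ≈ -1.4879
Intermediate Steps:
m = -50/37 (m = 200*(-1/148) = -50/37 ≈ -1.3514)
Z = -48 (Z = 8*(-6) = -48)
W(M) = -48
1/((-46065 + 39980)/(W(m) + 9102)) = 1/((-46065 + 39980)/(-48 + 9102)) = 1/(-6085/9054) = -9054/6085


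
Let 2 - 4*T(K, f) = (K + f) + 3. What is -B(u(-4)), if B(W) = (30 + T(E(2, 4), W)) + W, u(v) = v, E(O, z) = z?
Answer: -103/4 ≈ -25.750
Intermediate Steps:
T(K, f) = -1/4 - K/4 - f/4 (T(K, f) = 1/2 - ((K + f) + 3)/4 = 1/2 - (3 + K + f)/4 = 1/2 + (-3/4 - K/4 - f/4) = -1/4 - K/4 - f/4)
B(W) = 115/4 + 3*W/4 (B(W) = (30 + (-1/4 - 1/4*4 - W/4)) + W = (30 + (-1/4 - 1 - W/4)) + W = (30 + (-5/4 - W/4)) + W = (115/4 - W/4) + W = 115/4 + 3*W/4)
-B(u(-4)) = -(115/4 + (3/4)*(-4)) = -(115/4 - 3) = -1*103/4 = -103/4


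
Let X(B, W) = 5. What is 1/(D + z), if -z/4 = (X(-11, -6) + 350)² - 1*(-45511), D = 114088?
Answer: -1/572056 ≈ -1.7481e-6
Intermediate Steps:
z = -686144 (z = -4*((5 + 350)² - 1*(-45511)) = -4*(355² + 45511) = -4*(126025 + 45511) = -4*171536 = -686144)
1/(D + z) = 1/(114088 - 686144) = 1/(-572056) = -1/572056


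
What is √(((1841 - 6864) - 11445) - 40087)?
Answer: I*√56555 ≈ 237.81*I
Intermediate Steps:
√(((1841 - 6864) - 11445) - 40087) = √((-5023 - 11445) - 40087) = √(-16468 - 40087) = √(-56555) = I*√56555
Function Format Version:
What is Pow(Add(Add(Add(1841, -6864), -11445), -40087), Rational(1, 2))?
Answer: Mul(I, Pow(56555, Rational(1, 2))) ≈ Mul(237.81, I)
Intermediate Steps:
Pow(Add(Add(Add(1841, -6864), -11445), -40087), Rational(1, 2)) = Pow(Add(Add(-5023, -11445), -40087), Rational(1, 2)) = Pow(Add(-16468, -40087), Rational(1, 2)) = Pow(-56555, Rational(1, 2)) = Mul(I, Pow(56555, Rational(1, 2)))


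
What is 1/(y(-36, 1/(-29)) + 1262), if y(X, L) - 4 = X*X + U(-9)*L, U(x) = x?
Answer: 29/74307 ≈ 0.00039027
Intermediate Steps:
y(X, L) = 4 + X² - 9*L (y(X, L) = 4 + (X*X - 9*L) = 4 + (X² - 9*L) = 4 + X² - 9*L)
1/(y(-36, 1/(-29)) + 1262) = 1/((4 + (-36)² - 9/(-29)) + 1262) = 1/((4 + 1296 - 9*(-1/29)) + 1262) = 1/((4 + 1296 + 9/29) + 1262) = 1/(37709/29 + 1262) = 1/(74307/29) = 29/74307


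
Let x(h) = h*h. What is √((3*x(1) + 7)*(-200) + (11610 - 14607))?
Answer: I*√4997 ≈ 70.689*I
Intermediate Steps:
x(h) = h²
√((3*x(1) + 7)*(-200) + (11610 - 14607)) = √((3*1² + 7)*(-200) + (11610 - 14607)) = √((3*1 + 7)*(-200) - 2997) = √((3 + 7)*(-200) - 2997) = √(10*(-200) - 2997) = √(-2000 - 2997) = √(-4997) = I*√4997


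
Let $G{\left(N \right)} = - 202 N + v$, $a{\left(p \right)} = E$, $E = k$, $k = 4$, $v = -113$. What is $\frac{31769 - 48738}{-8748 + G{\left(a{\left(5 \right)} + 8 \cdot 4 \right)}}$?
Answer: $\frac{16969}{16133} \approx 1.0518$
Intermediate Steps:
$E = 4$
$a{\left(p \right)} = 4$
$G{\left(N \right)} = -113 - 202 N$ ($G{\left(N \right)} = - 202 N - 113 = -113 - 202 N$)
$\frac{31769 - 48738}{-8748 + G{\left(a{\left(5 \right)} + 8 \cdot 4 \right)}} = \frac{31769 - 48738}{-8748 - \left(113 + 202 \left(4 + 8 \cdot 4\right)\right)} = - \frac{16969}{-8748 - \left(113 + 202 \left(4 + 32\right)\right)} = - \frac{16969}{-8748 - 7385} = - \frac{16969}{-16133} = \left(-16969\right) \left(- \frac{1}{16133}\right) = \frac{16969}{16133}$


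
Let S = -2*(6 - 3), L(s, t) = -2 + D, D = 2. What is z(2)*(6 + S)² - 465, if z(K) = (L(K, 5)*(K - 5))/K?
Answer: -465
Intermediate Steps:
L(s, t) = 0 (L(s, t) = -2 + 2 = 0)
S = -6 (S = -2*3 = -6)
z(K) = 0 (z(K) = (0*(K - 5))/K = (0*(-5 + K))/K = 0/K = 0)
z(2)*(6 + S)² - 465 = 0*(6 - 6)² - 465 = 0*0² - 465 = 0*0 - 465 = 0 - 465 = -465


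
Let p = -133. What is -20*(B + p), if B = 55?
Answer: 1560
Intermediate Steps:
-20*(B + p) = -20*(55 - 133) = -20*(-78) = 1560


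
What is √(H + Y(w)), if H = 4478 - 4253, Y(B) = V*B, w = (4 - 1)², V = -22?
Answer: 3*√3 ≈ 5.1962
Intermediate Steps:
w = 9 (w = 3² = 9)
Y(B) = -22*B
H = 225
√(H + Y(w)) = √(225 - 22*9) = √(225 - 198) = √27 = 3*√3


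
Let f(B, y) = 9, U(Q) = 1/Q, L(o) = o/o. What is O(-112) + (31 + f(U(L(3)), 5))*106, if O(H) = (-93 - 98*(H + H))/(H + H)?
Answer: 927901/224 ≈ 4142.4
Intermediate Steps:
L(o) = 1
O(H) = (-93 - 196*H)/(2*H) (O(H) = (-93 - 196*H)/((2*H)) = (-93 - 196*H)*(1/(2*H)) = (-93 - 196*H)/(2*H))
O(-112) + (31 + f(U(L(3)), 5))*106 = (-98 - 93/2/(-112)) + (31 + 9)*106 = (-98 - 93/2*(-1/112)) + 40*106 = (-98 + 93/224) + 4240 = -21859/224 + 4240 = 927901/224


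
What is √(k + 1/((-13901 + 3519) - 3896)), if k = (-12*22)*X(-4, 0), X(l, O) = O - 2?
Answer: √889576394/1298 ≈ 22.978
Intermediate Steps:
X(l, O) = -2 + O
k = 528 (k = (-12*22)*(-2 + 0) = -264*(-2) = 528)
√(k + 1/((-13901 + 3519) - 3896)) = √(528 + 1/((-13901 + 3519) - 3896)) = √(528 + 1/(-10382 - 3896)) = √(528 + 1/(-14278)) = √(528 - 1/14278) = √(7538783/14278) = √889576394/1298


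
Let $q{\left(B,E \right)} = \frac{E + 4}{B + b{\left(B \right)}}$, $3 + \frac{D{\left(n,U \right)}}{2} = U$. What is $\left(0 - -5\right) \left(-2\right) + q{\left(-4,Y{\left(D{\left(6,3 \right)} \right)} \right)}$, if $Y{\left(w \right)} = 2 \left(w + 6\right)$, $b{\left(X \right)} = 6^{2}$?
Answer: $- \frac{19}{2} \approx -9.5$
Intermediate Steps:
$D{\left(n,U \right)} = -6 + 2 U$
$b{\left(X \right)} = 36$
$Y{\left(w \right)} = 12 + 2 w$ ($Y{\left(w \right)} = 2 \left(6 + w\right) = 12 + 2 w$)
$q{\left(B,E \right)} = \frac{4 + E}{36 + B}$ ($q{\left(B,E \right)} = \frac{E + 4}{B + 36} = \frac{4 + E}{36 + B}$)
$\left(0 - -5\right) \left(-2\right) + q{\left(-4,Y{\left(D{\left(6,3 \right)} \right)} \right)} = \left(0 - -5\right) \left(-2\right) + \frac{4 + \left(12 + 2 \left(-6 + 2 \cdot 3\right)\right)}{36 - 4} = \left(0 + 5\right) \left(-2\right) + \frac{4 + \left(12 + 2 \left(-6 + 6\right)\right)}{32} = 5 \left(-2\right) + \frac{4 + \left(12 + 2 \cdot 0\right)}{32} = -10 + \frac{4 + \left(12 + 0\right)}{32} = -10 + \frac{4 + 12}{32} = -10 + \frac{1}{32} \cdot 16 = -10 + \frac{1}{2} = - \frac{19}{2}$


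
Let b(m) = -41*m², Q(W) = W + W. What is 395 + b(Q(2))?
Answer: -261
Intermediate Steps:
Q(W) = 2*W
395 + b(Q(2)) = 395 - 41*(2*2)² = 395 - 41*4² = 395 - 41*16 = 395 - 656 = -261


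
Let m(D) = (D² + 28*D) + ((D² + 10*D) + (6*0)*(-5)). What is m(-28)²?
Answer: 254016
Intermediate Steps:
m(D) = 2*D² + 38*D (m(D) = (D² + 28*D) + ((D² + 10*D) + 0*(-5)) = (D² + 28*D) + ((D² + 10*D) + 0) = (D² + 28*D) + (D² + 10*D) = 2*D² + 38*D)
m(-28)² = (2*(-28)*(19 - 28))² = (2*(-28)*(-9))² = 504² = 254016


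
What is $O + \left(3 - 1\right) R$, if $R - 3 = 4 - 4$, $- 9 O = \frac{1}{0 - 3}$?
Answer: $\frac{163}{27} \approx 6.037$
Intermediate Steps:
$O = \frac{1}{27}$ ($O = - \frac{1}{9 \left(0 - 3\right)} = - \frac{1}{9 \left(-3\right)} = \left(- \frac{1}{9}\right) \left(- \frac{1}{3}\right) = \frac{1}{27} \approx 0.037037$)
$R = 3$ ($R = 3 + \left(4 - 4\right) = 3 + 0 = 3$)
$O + \left(3 - 1\right) R = \frac{1}{27} + \left(3 - 1\right) 3 = \frac{1}{27} + 2 \cdot 3 = \frac{1}{27} + 6 = \frac{163}{27}$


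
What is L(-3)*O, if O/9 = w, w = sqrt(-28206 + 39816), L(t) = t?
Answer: -81*sqrt(1290) ≈ -2909.2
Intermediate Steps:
w = 3*sqrt(1290) (w = sqrt(11610) = 3*sqrt(1290) ≈ 107.75)
O = 27*sqrt(1290) (O = 9*(3*sqrt(1290)) = 27*sqrt(1290) ≈ 969.75)
L(-3)*O = -81*sqrt(1290)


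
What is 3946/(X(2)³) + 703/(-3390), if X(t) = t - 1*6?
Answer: -3355483/54240 ≈ -61.864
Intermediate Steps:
X(t) = -6 + t (X(t) = t - 6 = -6 + t)
3946/(X(2)³) + 703/(-3390) = 3946/((-6 + 2)³) + 703/(-3390) = 3946/((-4)³) + 703*(-1/3390) = 3946/(-64) - 703/3390 = 3946*(-1/64) - 703/3390 = -1973/32 - 703/3390 = -3355483/54240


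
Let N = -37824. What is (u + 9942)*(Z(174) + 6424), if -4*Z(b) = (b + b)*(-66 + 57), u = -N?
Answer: 344249562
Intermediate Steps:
u = 37824 (u = -1*(-37824) = 37824)
Z(b) = 9*b/2 (Z(b) = -(b + b)*(-66 + 57)/4 = -2*b*(-9)/4 = -(-9)*b/2 = 9*b/2)
(u + 9942)*(Z(174) + 6424) = (37824 + 9942)*((9/2)*174 + 6424) = 47766*(783 + 6424) = 47766*7207 = 344249562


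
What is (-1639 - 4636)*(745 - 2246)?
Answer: 9418775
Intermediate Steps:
(-1639 - 4636)*(745 - 2246) = -6275*(-1501) = 9418775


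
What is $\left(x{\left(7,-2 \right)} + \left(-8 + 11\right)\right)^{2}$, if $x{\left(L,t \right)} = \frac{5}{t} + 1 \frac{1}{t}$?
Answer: $0$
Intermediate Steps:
$x{\left(L,t \right)} = \frac{6}{t}$ ($x{\left(L,t \right)} = \frac{5}{t} + \frac{1}{t} = \frac{6}{t}$)
$\left(x{\left(7,-2 \right)} + \left(-8 + 11\right)\right)^{2} = \left(\frac{6}{-2} + \left(-8 + 11\right)\right)^{2} = \left(6 \left(- \frac{1}{2}\right) + 3\right)^{2} = \left(-3 + 3\right)^{2} = 0^{2} = 0$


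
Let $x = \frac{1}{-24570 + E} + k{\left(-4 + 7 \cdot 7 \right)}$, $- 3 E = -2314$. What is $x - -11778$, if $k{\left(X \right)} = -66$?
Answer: $\frac{836189949}{71396} \approx 11712.0$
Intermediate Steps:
$E = \frac{2314}{3}$ ($E = \left(- \frac{1}{3}\right) \left(-2314\right) = \frac{2314}{3} \approx 771.33$)
$x = - \frac{4712139}{71396}$ ($x = \frac{1}{-24570 + \frac{2314}{3}} - 66 = \frac{1}{- \frac{71396}{3}} - 66 = - \frac{3}{71396} - 66 = - \frac{4712139}{71396} \approx -66.0$)
$x - -11778 = - \frac{4712139}{71396} - -11778 = - \frac{4712139}{71396} + 11778 = \frac{836189949}{71396}$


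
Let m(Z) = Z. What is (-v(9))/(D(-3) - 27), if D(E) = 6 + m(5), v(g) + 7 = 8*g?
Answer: 65/16 ≈ 4.0625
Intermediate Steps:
v(g) = -7 + 8*g
D(E) = 11 (D(E) = 6 + 5 = 11)
(-v(9))/(D(-3) - 27) = (-(-7 + 8*9))/(11 - 27) = -(-7 + 72)/(-16) = -1*65*(-1/16) = -65*(-1/16) = 65/16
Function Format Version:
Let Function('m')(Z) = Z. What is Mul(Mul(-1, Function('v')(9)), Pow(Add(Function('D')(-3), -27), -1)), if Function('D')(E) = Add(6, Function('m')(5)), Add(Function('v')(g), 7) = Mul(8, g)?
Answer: Rational(65, 16) ≈ 4.0625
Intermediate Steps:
Function('v')(g) = Add(-7, Mul(8, g))
Function('D')(E) = 11 (Function('D')(E) = Add(6, 5) = 11)
Mul(Mul(-1, Function('v')(9)), Pow(Add(Function('D')(-3), -27), -1)) = Mul(Mul(-1, Add(-7, Mul(8, 9))), Pow(Add(11, -27), -1)) = Mul(Mul(-1, Add(-7, 72)), Pow(-16, -1)) = Mul(Mul(-1, 65), Rational(-1, 16)) = Mul(-65, Rational(-1, 16)) = Rational(65, 16)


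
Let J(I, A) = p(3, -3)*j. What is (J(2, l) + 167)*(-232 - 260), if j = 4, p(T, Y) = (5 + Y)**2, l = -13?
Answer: -90036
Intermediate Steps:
J(I, A) = 16 (J(I, A) = (5 - 3)**2*4 = 2**2*4 = 4*4 = 16)
(J(2, l) + 167)*(-232 - 260) = (16 + 167)*(-232 - 260) = 183*(-492) = -90036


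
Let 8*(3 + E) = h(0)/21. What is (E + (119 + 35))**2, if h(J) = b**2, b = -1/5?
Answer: 402210908401/17640000 ≈ 22801.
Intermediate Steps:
b = -1/5 (b = -1*1/5 = -1/5 ≈ -0.20000)
h(J) = 1/25 (h(J) = (-1/5)**2 = 1/25)
E = -12599/4200 (E = -3 + ((1/25)/21)/8 = -3 + ((1/21)*(1/25))/8 = -3 + (1/8)*(1/525) = -3 + 1/4200 = -12599/4200 ≈ -2.9998)
(E + (119 + 35))**2 = (-12599/4200 + (119 + 35))**2 = (-12599/4200 + 154)**2 = (634201/4200)**2 = 402210908401/17640000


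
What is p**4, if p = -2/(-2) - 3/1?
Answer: 16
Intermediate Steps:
p = -2 (p = -2*(-1/2) - 3*1 = 1 - 3 = -2)
p**4 = (-2)**4 = 16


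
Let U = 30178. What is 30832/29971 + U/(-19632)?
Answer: -3648427/7175496 ≈ -0.50846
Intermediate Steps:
30832/29971 + U/(-19632) = 30832/29971 + 30178/(-19632) = 30832*(1/29971) + 30178*(-1/19632) = 752/731 - 15089/9816 = -3648427/7175496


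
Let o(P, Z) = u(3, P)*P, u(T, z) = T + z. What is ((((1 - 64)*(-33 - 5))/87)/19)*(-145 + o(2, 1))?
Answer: -5670/29 ≈ -195.52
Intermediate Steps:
o(P, Z) = P*(3 + P) (o(P, Z) = (3 + P)*P = P*(3 + P))
((((1 - 64)*(-33 - 5))/87)/19)*(-145 + o(2, 1)) = ((((1 - 64)*(-33 - 5))/87)/19)*(-145 + 2*(3 + 2)) = ((-63*(-38)*(1/87))*(1/19))*(-145 + 2*5) = ((2394*(1/87))*(1/19))*(-145 + 10) = ((798/29)*(1/19))*(-135) = (42/29)*(-135) = -5670/29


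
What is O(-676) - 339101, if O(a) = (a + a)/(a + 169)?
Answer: -1017295/3 ≈ -3.3910e+5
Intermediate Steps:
O(a) = 2*a/(169 + a) (O(a) = (2*a)/(169 + a) = 2*a/(169 + a))
O(-676) - 339101 = 2*(-676)/(169 - 676) - 339101 = 2*(-676)/(-507) - 339101 = 2*(-676)*(-1/507) - 339101 = 8/3 - 339101 = -1017295/3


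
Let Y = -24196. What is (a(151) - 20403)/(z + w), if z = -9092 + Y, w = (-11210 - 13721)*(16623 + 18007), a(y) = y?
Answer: 10126/431696909 ≈ 2.3456e-5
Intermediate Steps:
w = -863360530 (w = -24931*34630 = -863360530)
z = -33288 (z = -9092 - 24196 = -33288)
(a(151) - 20403)/(z + w) = (151 - 20403)/(-33288 - 863360530) = -20252/(-863393818) = -20252*(-1/863393818) = 10126/431696909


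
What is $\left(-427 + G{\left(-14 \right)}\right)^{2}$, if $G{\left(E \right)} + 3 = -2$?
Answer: $186624$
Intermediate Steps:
$G{\left(E \right)} = -5$ ($G{\left(E \right)} = -3 - 2 = -5$)
$\left(-427 + G{\left(-14 \right)}\right)^{2} = \left(-427 - 5\right)^{2} = \left(-432\right)^{2} = 186624$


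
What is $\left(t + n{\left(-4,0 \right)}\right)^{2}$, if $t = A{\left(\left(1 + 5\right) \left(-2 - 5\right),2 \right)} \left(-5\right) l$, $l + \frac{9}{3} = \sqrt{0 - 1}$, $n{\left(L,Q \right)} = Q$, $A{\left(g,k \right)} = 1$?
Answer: $200 - 150 i \approx 200.0 - 150.0 i$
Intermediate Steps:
$l = -3 + i$ ($l = -3 + \sqrt{0 - 1} = -3 + \sqrt{-1} = -3 + i \approx -3.0 + 1.0 i$)
$t = 15 - 5 i$ ($t = 1 \left(-5\right) \left(-3 + i\right) = - 5 \left(-3 + i\right) = 15 - 5 i \approx 15.0 - 5.0 i$)
$\left(t + n{\left(-4,0 \right)}\right)^{2} = \left(\left(15 - 5 i\right) + 0\right)^{2} = \left(15 - 5 i\right)^{2}$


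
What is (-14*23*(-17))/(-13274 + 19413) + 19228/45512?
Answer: 13113335/9978506 ≈ 1.3142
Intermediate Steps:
(-14*23*(-17))/(-13274 + 19413) + 19228/45512 = -322*(-17)/6139 + 19228*(1/45512) = 5474*(1/6139) + 4807/11378 = 782/877 + 4807/11378 = 13113335/9978506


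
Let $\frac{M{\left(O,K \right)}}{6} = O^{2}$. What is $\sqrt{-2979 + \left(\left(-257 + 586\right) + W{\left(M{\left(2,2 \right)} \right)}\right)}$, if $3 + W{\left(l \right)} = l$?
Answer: $i \sqrt{2629} \approx 51.274 i$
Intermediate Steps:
$M{\left(O,K \right)} = 6 O^{2}$
$W{\left(l \right)} = -3 + l$
$\sqrt{-2979 + \left(\left(-257 + 586\right) + W{\left(M{\left(2,2 \right)} \right)}\right)} = \sqrt{-2979 + \left(\left(-257 + 586\right) - \left(3 - 6 \cdot 2^{2}\right)\right)} = \sqrt{-2979 + \left(329 + \left(-3 + 6 \cdot 4\right)\right)} = \sqrt{-2979 + \left(329 + \left(-3 + 24\right)\right)} = \sqrt{-2979 + \left(329 + 21\right)} = \sqrt{-2979 + 350} = \sqrt{-2629} = i \sqrt{2629}$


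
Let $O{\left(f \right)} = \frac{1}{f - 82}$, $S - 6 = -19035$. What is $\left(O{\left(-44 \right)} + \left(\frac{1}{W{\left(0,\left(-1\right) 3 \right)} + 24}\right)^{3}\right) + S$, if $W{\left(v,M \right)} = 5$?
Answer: $- \frac{58476407669}{3073014} \approx -19029.0$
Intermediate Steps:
$S = -19029$ ($S = 6 - 19035 = -19029$)
$O{\left(f \right)} = \frac{1}{-82 + f}$
$\left(O{\left(-44 \right)} + \left(\frac{1}{W{\left(0,\left(-1\right) 3 \right)} + 24}\right)^{3}\right) + S = \left(\frac{1}{-82 - 44} + \left(\frac{1}{5 + 24}\right)^{3}\right) - 19029 = \left(\frac{1}{-126} + \left(\frac{1}{29}\right)^{3}\right) - 19029 = \left(- \frac{1}{126} + \left(\frac{1}{29}\right)^{3}\right) - 19029 = \left(- \frac{1}{126} + \frac{1}{24389}\right) - 19029 = - \frac{24263}{3073014} - 19029 = - \frac{58476407669}{3073014}$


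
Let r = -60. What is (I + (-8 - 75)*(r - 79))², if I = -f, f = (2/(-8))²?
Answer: 34073837281/256 ≈ 1.3310e+8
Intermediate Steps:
f = 1/16 (f = (2*(-⅛))² = (-¼)² = 1/16 ≈ 0.062500)
I = -1/16 (I = -1*1/16 = -1/16 ≈ -0.062500)
(I + (-8 - 75)*(r - 79))² = (-1/16 + (-8 - 75)*(-60 - 79))² = (-1/16 - 83*(-139))² = (-1/16 + 11537)² = (184591/16)² = 34073837281/256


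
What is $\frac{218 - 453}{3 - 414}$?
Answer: $\frac{235}{411} \approx 0.57178$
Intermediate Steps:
$\frac{218 - 453}{3 - 414} = - \frac{235}{-411} = \left(-235\right) \left(- \frac{1}{411}\right) = \frac{235}{411}$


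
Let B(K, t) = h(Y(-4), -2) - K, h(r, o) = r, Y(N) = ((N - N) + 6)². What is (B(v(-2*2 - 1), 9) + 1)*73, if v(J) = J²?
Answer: 876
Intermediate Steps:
Y(N) = 36 (Y(N) = (0 + 6)² = 6² = 36)
B(K, t) = 36 - K
(B(v(-2*2 - 1), 9) + 1)*73 = ((36 - (-2*2 - 1)²) + 1)*73 = ((36 - (-4 - 1)²) + 1)*73 = ((36 - 1*(-5)²) + 1)*73 = ((36 - 1*25) + 1)*73 = ((36 - 25) + 1)*73 = (11 + 1)*73 = 12*73 = 876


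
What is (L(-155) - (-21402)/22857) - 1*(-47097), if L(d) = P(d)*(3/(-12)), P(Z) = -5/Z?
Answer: 44496050329/944756 ≈ 47098.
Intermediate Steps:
L(d) = 5/(4*d) (L(d) = (-5/d)*(3/(-12)) = (-5/d)*(3*(-1/12)) = -5/d*(-1/4) = 5/(4*d))
(L(-155) - (-21402)/22857) - 1*(-47097) = ((5/4)/(-155) - (-21402)/22857) - 1*(-47097) = ((5/4)*(-1/155) - (-21402)/22857) + 47097 = (-1/124 - 1*(-7134/7619)) + 47097 = (-1/124 + 7134/7619) + 47097 = 876997/944756 + 47097 = 44496050329/944756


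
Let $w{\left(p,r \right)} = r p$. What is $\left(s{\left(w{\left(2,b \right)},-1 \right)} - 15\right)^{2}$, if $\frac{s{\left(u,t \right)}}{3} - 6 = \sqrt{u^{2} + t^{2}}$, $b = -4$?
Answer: $594 + 18 \sqrt{65} \approx 739.12$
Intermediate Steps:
$w{\left(p,r \right)} = p r$
$s{\left(u,t \right)} = 18 + 3 \sqrt{t^{2} + u^{2}}$ ($s{\left(u,t \right)} = 18 + 3 \sqrt{u^{2} + t^{2}} = 18 + 3 \sqrt{t^{2} + u^{2}}$)
$\left(s{\left(w{\left(2,b \right)},-1 \right)} - 15\right)^{2} = \left(\left(18 + 3 \sqrt{\left(-1\right)^{2} + \left(2 \left(-4\right)\right)^{2}}\right) - 15\right)^{2} = \left(\left(18 + 3 \sqrt{1 + \left(-8\right)^{2}}\right) - 15\right)^{2} = \left(\left(18 + 3 \sqrt{1 + 64}\right) - 15\right)^{2} = \left(\left(18 + 3 \sqrt{65}\right) - 15\right)^{2} = \left(3 + 3 \sqrt{65}\right)^{2}$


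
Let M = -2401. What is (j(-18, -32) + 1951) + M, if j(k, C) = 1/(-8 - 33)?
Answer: -18451/41 ≈ -450.02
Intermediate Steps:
j(k, C) = -1/41 (j(k, C) = 1/(-41) = -1/41)
(j(-18, -32) + 1951) + M = (-1/41 + 1951) - 2401 = 79990/41 - 2401 = -18451/41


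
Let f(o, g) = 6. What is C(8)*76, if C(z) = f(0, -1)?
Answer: 456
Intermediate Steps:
C(z) = 6
C(8)*76 = 6*76 = 456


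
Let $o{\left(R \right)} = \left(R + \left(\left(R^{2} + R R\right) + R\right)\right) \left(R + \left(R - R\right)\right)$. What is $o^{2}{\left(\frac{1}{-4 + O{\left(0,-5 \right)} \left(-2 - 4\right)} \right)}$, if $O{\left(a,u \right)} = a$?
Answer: $\frac{9}{1024} \approx 0.0087891$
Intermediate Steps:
$o{\left(R \right)} = R \left(2 R + 2 R^{2}\right)$ ($o{\left(R \right)} = \left(R + \left(\left(R^{2} + R^{2}\right) + R\right)\right) \left(R + 0\right) = \left(R + \left(2 R^{2} + R\right)\right) R = \left(R + \left(R + 2 R^{2}\right)\right) R = \left(2 R + 2 R^{2}\right) R = R \left(2 R + 2 R^{2}\right)$)
$o^{2}{\left(\frac{1}{-4 + O{\left(0,-5 \right)} \left(-2 - 4\right)} \right)} = \left(2 \left(\frac{1}{-4 + 0 \left(-2 - 4\right)}\right)^{2} \left(1 + \frac{1}{-4 + 0 \left(-2 - 4\right)}\right)\right)^{2} = \left(2 \left(\frac{1}{-4 + 0 \left(-6\right)}\right)^{2} \left(1 + \frac{1}{-4 + 0 \left(-6\right)}\right)\right)^{2} = \left(2 \left(\frac{1}{-4 + 0}\right)^{2} \left(1 + \frac{1}{-4 + 0}\right)\right)^{2} = \left(2 \left(\frac{1}{-4}\right)^{2} \left(1 + \frac{1}{-4}\right)\right)^{2} = \left(2 \left(- \frac{1}{4}\right)^{2} \left(1 - \frac{1}{4}\right)\right)^{2} = \left(2 \cdot \frac{1}{16} \cdot \frac{3}{4}\right)^{2} = \left(\frac{3}{32}\right)^{2} = \frac{9}{1024}$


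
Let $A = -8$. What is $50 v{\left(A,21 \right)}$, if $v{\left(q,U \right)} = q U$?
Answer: $-8400$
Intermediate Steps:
$v{\left(q,U \right)} = U q$
$50 v{\left(A,21 \right)} = 50 \cdot 21 \left(-8\right) = 50 \left(-168\right) = -8400$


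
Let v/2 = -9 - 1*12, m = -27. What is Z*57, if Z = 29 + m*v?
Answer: 66291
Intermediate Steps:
v = -42 (v = 2*(-9 - 1*12) = 2*(-9 - 12) = 2*(-21) = -42)
Z = 1163 (Z = 29 - 27*(-42) = 29 + 1134 = 1163)
Z*57 = 1163*57 = 66291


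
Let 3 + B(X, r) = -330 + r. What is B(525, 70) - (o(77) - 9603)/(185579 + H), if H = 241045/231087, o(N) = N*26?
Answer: -11277034122647/42885135418 ≈ -262.96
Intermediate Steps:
B(X, r) = -333 + r (B(X, r) = -3 + (-330 + r) = -333 + r)
o(N) = 26*N
H = 241045/231087 (H = 241045*(1/231087) = 241045/231087 ≈ 1.0431)
B(525, 70) - (o(77) - 9603)/(185579 + H) = (-333 + 70) - (26*77 - 9603)/(185579 + 241045/231087) = -263 - (2002 - 9603)/42885135418/231087 = -263 - (-7601)*231087/42885135418 = -263 - 1*(-1756492287/42885135418) = -263 + 1756492287/42885135418 = -11277034122647/42885135418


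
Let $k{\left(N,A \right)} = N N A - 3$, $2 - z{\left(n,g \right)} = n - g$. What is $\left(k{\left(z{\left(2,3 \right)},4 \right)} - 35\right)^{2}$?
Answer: $4$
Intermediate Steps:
$z{\left(n,g \right)} = 2 + g - n$ ($z{\left(n,g \right)} = 2 - \left(n - g\right) = 2 + \left(g - n\right) = 2 + g - n$)
$k{\left(N,A \right)} = -3 + A N^{2}$ ($k{\left(N,A \right)} = N^{2} A - 3 = A N^{2} - 3 = -3 + A N^{2}$)
$\left(k{\left(z{\left(2,3 \right)},4 \right)} - 35\right)^{2} = \left(\left(-3 + 4 \left(2 + 3 - 2\right)^{2}\right) - 35\right)^{2} = \left(\left(-3 + 4 \cdot 3^{2}\right) - 35\right)^{2} = \left(\left(-3 + 4 \cdot 9\right) - 35\right)^{2} = \left(\left(-3 + 36\right) - 35\right)^{2} = \left(33 - 35\right)^{2} = \left(-2\right)^{2} = 4$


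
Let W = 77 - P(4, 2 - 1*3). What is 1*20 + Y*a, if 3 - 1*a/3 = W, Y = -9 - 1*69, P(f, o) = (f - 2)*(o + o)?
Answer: 18272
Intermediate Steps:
P(f, o) = 2*o*(-2 + f) (P(f, o) = (-2 + f)*(2*o) = 2*o*(-2 + f))
Y = -78 (Y = -9 - 69 = -78)
W = 81 (W = 77 - 2*(2 - 1*3)*(-2 + 4) = 77 - 2*(2 - 3)*2 = 77 - 2*(-1)*2 = 77 - 1*(-4) = 77 + 4 = 81)
a = -234 (a = 9 - 3*81 = 9 - 243 = -234)
1*20 + Y*a = 1*20 - 78*(-234) = 20 + 18252 = 18272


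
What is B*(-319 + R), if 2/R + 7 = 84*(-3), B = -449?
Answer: 37097727/259 ≈ 1.4323e+5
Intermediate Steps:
R = -2/259 (R = 2/(-7 + 84*(-3)) = 2/(-7 - 252) = 2/(-259) = 2*(-1/259) = -2/259 ≈ -0.0077220)
B*(-319 + R) = -449*(-319 - 2/259) = -449*(-82623/259) = 37097727/259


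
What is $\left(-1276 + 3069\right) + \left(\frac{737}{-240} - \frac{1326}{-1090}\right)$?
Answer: $\frac{46856371}{26160} \approx 1791.1$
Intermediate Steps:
$\left(-1276 + 3069\right) + \left(\frac{737}{-240} - \frac{1326}{-1090}\right) = 1793 + \left(737 \left(- \frac{1}{240}\right) - - \frac{663}{545}\right) = 1793 + \left(- \frac{737}{240} + \frac{663}{545}\right) = 1793 - \frac{48509}{26160} = \frac{46856371}{26160}$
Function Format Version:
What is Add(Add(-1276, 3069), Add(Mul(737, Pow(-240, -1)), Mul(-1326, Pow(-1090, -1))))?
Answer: Rational(46856371, 26160) ≈ 1791.1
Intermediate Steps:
Add(Add(-1276, 3069), Add(Mul(737, Pow(-240, -1)), Mul(-1326, Pow(-1090, -1)))) = Add(1793, Add(Mul(737, Rational(-1, 240)), Mul(-1326, Rational(-1, 1090)))) = Add(1793, Add(Rational(-737, 240), Rational(663, 545))) = Add(1793, Rational(-48509, 26160)) = Rational(46856371, 26160)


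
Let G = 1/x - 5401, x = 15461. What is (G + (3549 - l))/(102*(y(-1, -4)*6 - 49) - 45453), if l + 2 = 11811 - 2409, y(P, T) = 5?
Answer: 57989057/244237417 ≈ 0.23743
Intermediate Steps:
G = -83504860/15461 (G = 1/15461 - 5401 = -83504860/15461 ≈ -5401.0)
l = 9400 (l = -2 + (11811 - 2409) = -2 + 9402 = 9400)
(G + (3549 - l))/(102*(y(-1, -4)*6 - 49) - 45453) = (-83504860/15461 + (3549 - 1*9400))/(102*(5*6 - 49) - 45453) = (-83504860/15461 + (3549 - 9400))/(102*(30 - 49) - 45453) = (-83504860/15461 - 5851)/(102*(-19) - 45453) = -173967171/(15461*(-1938 - 45453)) = -173967171/15461/(-47391) = -173967171/15461*(-1/47391) = 57989057/244237417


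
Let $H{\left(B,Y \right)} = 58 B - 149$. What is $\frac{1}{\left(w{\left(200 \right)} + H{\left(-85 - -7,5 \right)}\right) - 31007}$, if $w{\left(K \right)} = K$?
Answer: $- \frac{1}{35480} \approx -2.8185 \cdot 10^{-5}$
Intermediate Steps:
$H{\left(B,Y \right)} = -149 + 58 B$
$\frac{1}{\left(w{\left(200 \right)} + H{\left(-85 - -7,5 \right)}\right) - 31007} = \frac{1}{\left(200 + \left(-149 + 58 \left(-85 - -7\right)\right)\right) - 31007} = \frac{1}{\left(200 + \left(-149 + 58 \left(-85 + 7\right)\right)\right) - 31007} = \frac{1}{\left(200 + \left(-149 + 58 \left(-78\right)\right)\right) - 31007} = \frac{1}{\left(200 - 4673\right) - 31007} = \frac{1}{-4473 - 31007} = \frac{1}{-35480} = - \frac{1}{35480}$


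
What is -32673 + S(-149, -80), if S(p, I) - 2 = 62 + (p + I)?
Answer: -32838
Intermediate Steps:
S(p, I) = 64 + I + p (S(p, I) = 2 + (62 + (p + I)) = 2 + (62 + (I + p)) = 2 + (62 + I + p) = 64 + I + p)
-32673 + S(-149, -80) = -32673 + (64 - 80 - 149) = -32673 - 165 = -32838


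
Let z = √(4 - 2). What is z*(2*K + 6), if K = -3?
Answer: 0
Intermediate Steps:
z = √2 ≈ 1.4142
z*(2*K + 6) = √2*(2*(-3) + 6) = √2*(-6 + 6) = √2*0 = 0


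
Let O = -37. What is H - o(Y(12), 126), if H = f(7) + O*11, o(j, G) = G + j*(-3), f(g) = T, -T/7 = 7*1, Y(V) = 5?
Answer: -567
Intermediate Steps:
T = -49 ≈ -49.000
f(g) = -49
o(j, G) = G - 3*j
H = -456 (H = -49 - 37*11 = -49 - 407 = -456)
H - o(Y(12), 126) = -456 - (126 - 3*5) = -456 - (126 - 15) = -456 - 1*111 = -456 - 111 = -567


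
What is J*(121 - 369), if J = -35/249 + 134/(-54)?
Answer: 1457248/2241 ≈ 650.27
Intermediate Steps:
J = -5876/2241 (J = -35*1/249 + 134*(-1/54) = -35/249 - 67/27 = -5876/2241 ≈ -2.6220)
J*(121 - 369) = -5876*(121 - 369)/2241 = -5876/2241*(-248) = 1457248/2241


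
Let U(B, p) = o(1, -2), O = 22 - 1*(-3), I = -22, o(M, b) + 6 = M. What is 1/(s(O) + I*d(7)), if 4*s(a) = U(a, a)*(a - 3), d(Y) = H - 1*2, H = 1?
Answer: -2/11 ≈ -0.18182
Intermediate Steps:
o(M, b) = -6 + M
d(Y) = -1 (d(Y) = 1 - 1*2 = 1 - 2 = -1)
O = 25 (O = 22 + 3 = 25)
U(B, p) = -5 (U(B, p) = -6 + 1 = -5)
s(a) = 15/4 - 5*a/4 (s(a) = (-5*(a - 3))/4 = (-5*(-3 + a))/4 = (15 - 5*a)/4 = 15/4 - 5*a/4)
1/(s(O) + I*d(7)) = 1/((15/4 - 5/4*25) - 22*(-1)) = 1/((15/4 - 125/4) + 22) = 1/(-55/2 + 22) = 1/(-11/2) = -2/11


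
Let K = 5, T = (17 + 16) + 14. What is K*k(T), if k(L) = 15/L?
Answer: 75/47 ≈ 1.5957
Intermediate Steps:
T = 47 (T = 33 + 14 = 47)
K*k(T) = 5*(15/47) = 75/47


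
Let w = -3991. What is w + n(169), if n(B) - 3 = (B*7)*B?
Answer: 195939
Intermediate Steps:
n(B) = 3 + 7*B² (n(B) = 3 + (B*7)*B = 3 + (7*B)*B = 3 + 7*B²)
w + n(169) = -3991 + (3 + 7*169²) = -3991 + (3 + 7*28561) = -3991 + (3 + 199927) = -3991 + 199930 = 195939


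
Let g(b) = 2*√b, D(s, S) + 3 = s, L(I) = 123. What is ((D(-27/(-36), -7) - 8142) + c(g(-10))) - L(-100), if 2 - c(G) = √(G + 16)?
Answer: -33061/4 - √(16 + 2*I*√10) ≈ -8269.3 - 0.7761*I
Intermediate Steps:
D(s, S) = -3 + s
c(G) = 2 - √(16 + G) (c(G) = 2 - √(G + 16) = 2 - √(16 + G))
((D(-27/(-36), -7) - 8142) + c(g(-10))) - L(-100) = (((-3 - 27/(-36)) - 8142) + (2 - √(16 + 2*√(-10)))) - 1*123 = (((-3 - 27*(-1/36)) - 8142) + (2 - √(16 + 2*(I*√10)))) - 123 = (((-3 + ¾) - 8142) + (2 - √(16 + 2*I*√10))) - 123 = ((-9/4 - 8142) + (2 - √(16 + 2*I*√10))) - 123 = (-32577/4 + (2 - √(16 + 2*I*√10))) - 123 = (-32569/4 - √(16 + 2*I*√10)) - 123 = -33061/4 - √(16 + 2*I*√10)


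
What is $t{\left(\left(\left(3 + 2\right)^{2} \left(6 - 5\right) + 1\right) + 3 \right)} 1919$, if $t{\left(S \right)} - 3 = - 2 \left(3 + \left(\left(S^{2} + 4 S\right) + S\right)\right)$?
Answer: $-3790025$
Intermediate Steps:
$t{\left(S \right)} = -3 - 10 S - 2 S^{2}$ ($t{\left(S \right)} = 3 - 2 \left(3 + \left(\left(S^{2} + 4 S\right) + S\right)\right) = 3 - 2 \left(3 + \left(S^{2} + 5 S\right)\right) = 3 - 2 \left(3 + S^{2} + 5 S\right) = 3 - \left(6 + 2 S^{2} + 10 S\right) = -3 - 10 S - 2 S^{2}$)
$t{\left(\left(\left(3 + 2\right)^{2} \left(6 - 5\right) + 1\right) + 3 \right)} 1919 = \left(-3 - 10 \left(\left(\left(3 + 2\right)^{2} \left(6 - 5\right) + 1\right) + 3\right) - 2 \left(\left(\left(3 + 2\right)^{2} \left(6 - 5\right) + 1\right) + 3\right)^{2}\right) 1919 = \left(-3 - 10 \left(\left(5^{2} \cdot 1 + 1\right) + 3\right) - 2 \left(\left(5^{2} \cdot 1 + 1\right) + 3\right)^{2}\right) 1919 = \left(-3 - 10 \left(\left(25 \cdot 1 + 1\right) + 3\right) - 2 \left(\left(25 \cdot 1 + 1\right) + 3\right)^{2}\right) 1919 = \left(-3 - 10 \left(\left(25 + 1\right) + 3\right) - 2 \left(\left(25 + 1\right) + 3\right)^{2}\right) 1919 = \left(-3 - 10 \left(26 + 3\right) - 2 \left(26 + 3\right)^{2}\right) 1919 = \left(-3 - 290 - 2 \cdot 29^{2}\right) 1919 = \left(-3 - 290 - 1682\right) 1919 = \left(-1975\right) 1919 = -3790025$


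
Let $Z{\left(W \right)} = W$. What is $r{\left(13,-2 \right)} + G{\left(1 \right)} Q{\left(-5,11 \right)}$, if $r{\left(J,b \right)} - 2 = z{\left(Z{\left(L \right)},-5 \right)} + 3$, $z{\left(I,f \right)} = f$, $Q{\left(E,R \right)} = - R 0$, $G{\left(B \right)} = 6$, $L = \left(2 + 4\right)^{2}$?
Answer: $0$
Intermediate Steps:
$L = 36$ ($L = 6^{2} = 36$)
$Q{\left(E,R \right)} = 0$
$r{\left(J,b \right)} = 0$ ($r{\left(J,b \right)} = 2 + \left(-5 + 3\right) = 2 - 2 = 0$)
$r{\left(13,-2 \right)} + G{\left(1 \right)} Q{\left(-5,11 \right)} = 0 + 6 \cdot 0 = 0 + 0 = 0$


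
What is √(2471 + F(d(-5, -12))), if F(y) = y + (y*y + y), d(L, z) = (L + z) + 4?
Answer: √2614 ≈ 51.127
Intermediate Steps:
d(L, z) = 4 + L + z
F(y) = y² + 2*y (F(y) = y + (y² + y) = y + (y + y²) = y² + 2*y)
√(2471 + F(d(-5, -12))) = √(2471 + (4 - 5 - 12)*(2 + (4 - 5 - 12))) = √(2471 - 13*(2 - 13)) = √(2471 - 13*(-11)) = √(2471 + 143) = √2614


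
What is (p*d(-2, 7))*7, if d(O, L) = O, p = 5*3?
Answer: -210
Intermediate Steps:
p = 15
(p*d(-2, 7))*7 = (15*(-2))*7 = -30*7 = -210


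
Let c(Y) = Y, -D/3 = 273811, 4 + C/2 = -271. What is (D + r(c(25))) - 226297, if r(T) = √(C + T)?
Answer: -1047730 + 5*I*√21 ≈ -1.0477e+6 + 22.913*I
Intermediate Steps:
C = -550 (C = -8 + 2*(-271) = -8 - 542 = -550)
D = -821433 (D = -3*273811 = -821433)
r(T) = √(-550 + T)
(D + r(c(25))) - 226297 = (-821433 + √(-550 + 25)) - 226297 = (-821433 + √(-525)) - 226297 = (-821433 + 5*I*√21) - 226297 = -1047730 + 5*I*√21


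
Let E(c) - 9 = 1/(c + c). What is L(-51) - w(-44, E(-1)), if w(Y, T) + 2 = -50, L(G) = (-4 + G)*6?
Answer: -278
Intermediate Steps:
L(G) = -24 + 6*G
E(c) = 9 + 1/(2*c) (E(c) = 9 + 1/(c + c) = 9 + 1/(2*c))
w(Y, T) = -52 (w(Y, T) = -2 - 50 = -52)
L(-51) - w(-44, E(-1)) = (-24 + 6*(-51)) - 1*(-52) = (-24 - 306) + 52 = -330 + 52 = -278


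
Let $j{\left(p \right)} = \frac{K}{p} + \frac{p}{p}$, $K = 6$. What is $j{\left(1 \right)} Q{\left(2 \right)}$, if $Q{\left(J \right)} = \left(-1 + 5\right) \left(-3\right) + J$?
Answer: $-70$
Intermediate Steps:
$j{\left(p \right)} = 1 + \frac{6}{p}$ ($j{\left(p \right)} = \frac{6}{p} + \frac{p}{p} = \frac{6}{p} + 1 = 1 + \frac{6}{p}$)
$Q{\left(J \right)} = -12 + J$ ($Q{\left(J \right)} = 4 \left(-3\right) + J = -12 + J$)
$j{\left(1 \right)} Q{\left(2 \right)} = \frac{6 + 1}{1} \left(-12 + 2\right) = 1 \cdot 7 \left(-10\right) = 7 \left(-10\right) = -70$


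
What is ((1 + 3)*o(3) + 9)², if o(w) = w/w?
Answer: 169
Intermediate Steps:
o(w) = 1
((1 + 3)*o(3) + 9)² = ((1 + 3)*1 + 9)² = (4*1 + 9)² = (4 + 9)² = 13² = 169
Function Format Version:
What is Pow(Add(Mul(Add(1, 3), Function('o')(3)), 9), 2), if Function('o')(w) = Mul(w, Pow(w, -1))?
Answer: 169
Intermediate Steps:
Function('o')(w) = 1
Pow(Add(Mul(Add(1, 3), Function('o')(3)), 9), 2) = Pow(Add(Mul(Add(1, 3), 1), 9), 2) = Pow(Add(Mul(4, 1), 9), 2) = Pow(Add(4, 9), 2) = Pow(13, 2) = 169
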